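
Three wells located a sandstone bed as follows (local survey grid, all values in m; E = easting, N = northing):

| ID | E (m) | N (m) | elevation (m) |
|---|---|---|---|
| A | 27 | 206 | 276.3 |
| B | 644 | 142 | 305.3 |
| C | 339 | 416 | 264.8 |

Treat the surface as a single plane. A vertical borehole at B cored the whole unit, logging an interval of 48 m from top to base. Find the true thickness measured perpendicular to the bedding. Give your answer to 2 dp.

47.69 m

Let the plane be z = a·E + b·N + c.
B−A: 617a − 64b = 29;  C−A: 312a + 210b = −11.5.
Solving gives a = 0.03580, b = −0.10796.
|∇z| = √(a²+b²) = 0.11374, so dip δ = arctan(0.11374) = 6.49°.
True thickness = vertical thickness × cos δ = 48 × cos 6.49° = 47.69 m.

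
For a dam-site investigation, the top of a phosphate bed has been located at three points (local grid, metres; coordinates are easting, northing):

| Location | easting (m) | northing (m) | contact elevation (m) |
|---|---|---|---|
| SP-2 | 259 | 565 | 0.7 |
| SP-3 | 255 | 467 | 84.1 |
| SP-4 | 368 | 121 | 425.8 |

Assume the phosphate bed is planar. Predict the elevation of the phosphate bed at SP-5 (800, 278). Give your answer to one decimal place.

450.4 m

Let the plane be z = a·easting + b·northing + c.
SP-3−SP-2: −4a − 98b = 83.4;  SP-4−SP-2: 109a − 444b = 425.1.
Solving gives a = 0.37166, b = −0.86619.
Then c = 0.7 − a·259 − b·565 = 393.84.
At (800, 278): z = 297.3 − 240.8 + 393.84 = 450.4 m.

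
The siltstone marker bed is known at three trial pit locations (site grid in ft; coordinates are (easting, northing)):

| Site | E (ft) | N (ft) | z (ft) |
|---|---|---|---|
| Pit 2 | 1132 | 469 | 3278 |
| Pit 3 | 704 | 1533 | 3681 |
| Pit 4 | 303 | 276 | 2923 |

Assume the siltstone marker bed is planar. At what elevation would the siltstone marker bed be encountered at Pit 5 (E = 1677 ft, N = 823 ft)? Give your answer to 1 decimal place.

Let the plane be z = a·E + b·N + c.
Pit 3−Pit 2: −428a + 1064b = 403;  Pit 4−Pit 2: −829a − 193b = −355.
Solving gives a = 0.310929, b = 0.503832.
Then c = 3278 − a·1132 − b·469 = 2689.73.
At (1677, 823): z = 521.4 + 414.7 + 2689.73 = 3625.8 ft.

3625.8 ft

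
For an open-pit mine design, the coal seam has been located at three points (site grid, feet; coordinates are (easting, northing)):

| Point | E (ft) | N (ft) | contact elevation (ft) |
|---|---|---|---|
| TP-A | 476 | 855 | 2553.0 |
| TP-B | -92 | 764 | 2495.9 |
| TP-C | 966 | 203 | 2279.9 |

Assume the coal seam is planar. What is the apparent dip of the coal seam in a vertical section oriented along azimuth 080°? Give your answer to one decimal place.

6.1°

Two edge vectors: TP-A→TP-B = (-568, -91, -57.1), TP-A→TP-C = (490, -652, -273.1).
Normal n = (TP-A→TP-B) × (TP-A→TP-C) = (-12377.1, -183099.8, 414926).
So ∂z/∂E = −n_x/n_z = 0.02983 and ∂z/∂N = −n_y/n_z = 0.44128.
Unit vector along 080° is (sin 80°, cos 80°) = (0.9848, 0.1736).
Slope in that direction = a·(0.9848) + b·(0.1736) = 0.10600.
Apparent dip = arctan|0.10600| = 6.1° (true dip is 23.9°, so apparent ≤ true as expected).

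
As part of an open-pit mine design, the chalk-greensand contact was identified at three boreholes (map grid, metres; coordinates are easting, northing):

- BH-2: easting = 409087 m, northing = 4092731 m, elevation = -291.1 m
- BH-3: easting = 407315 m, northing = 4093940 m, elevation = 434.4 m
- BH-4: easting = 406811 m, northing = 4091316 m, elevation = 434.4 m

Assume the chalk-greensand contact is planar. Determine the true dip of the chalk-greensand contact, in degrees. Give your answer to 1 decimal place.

Two edge vectors: BH-2→BH-3 = (-1772, 1209, 725.5), BH-2→BH-4 = (-2276, -1415, 725.5).
Normal n = (BH-2→BH-3) × (BH-2→BH-4) = (1903712, -365652, 5259064).
So ∂z/∂easting = −n_x/n_z = −0.36199 and ∂z/∂northing = −n_y/n_z = 0.06953.
Gradient magnitude |∇z| = √(a² + b²) = √(0.13103 + 0.00483) = 0.36860.
True dip = arctan(0.36860) = 20.2°, dipping toward E (azimuth ≈ 101°).

20.2°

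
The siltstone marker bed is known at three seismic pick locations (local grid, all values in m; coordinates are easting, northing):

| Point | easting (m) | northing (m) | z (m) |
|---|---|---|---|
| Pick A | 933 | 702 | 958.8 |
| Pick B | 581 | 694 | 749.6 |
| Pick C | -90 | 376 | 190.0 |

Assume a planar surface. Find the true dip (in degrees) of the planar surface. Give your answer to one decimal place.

Two edge vectors: Pick A→Pick B = (-352, -8, -209.2), Pick A→Pick C = (-1023, -326, -768.8).
Normal n = (Pick A→Pick B) × (Pick A→Pick C) = (-62048.8, -56606, 106568).
So ∂z/∂easting = −n_x/n_z = 0.58225 and ∂z/∂northing = −n_y/n_z = 0.53117.
Gradient magnitude |∇z| = √(a² + b²) = √(0.33901 + 0.28214) = 0.78813.
True dip = arctan(0.78813) = 38.2°, dipping toward SW (azimuth ≈ 228°).

38.2°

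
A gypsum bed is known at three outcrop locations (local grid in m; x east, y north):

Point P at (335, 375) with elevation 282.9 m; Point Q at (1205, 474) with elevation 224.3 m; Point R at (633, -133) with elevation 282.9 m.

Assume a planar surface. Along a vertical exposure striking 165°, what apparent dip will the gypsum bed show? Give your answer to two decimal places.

1.11°

Two edge vectors: Point P→Point Q = (870, 99, -58.6), Point P→Point R = (298, -508, 0).
Normal n = (Point P→Point Q) × (Point P→Point R) = (-29768.8, -17462.8, -471462).
So ∂z/∂x = −n_x/n_z = −0.06314 and ∂z/∂y = −n_y/n_z = −0.03704.
Unit vector along 165° is (sin 165°, cos 165°) = (0.2588, -0.9659).
Slope in that direction = a·(0.2588) + b·(-0.9659) = 0.01944.
Apparent dip = arctan|0.01944| = 1.11° (true dip is 4.2°, so apparent ≤ true as expected).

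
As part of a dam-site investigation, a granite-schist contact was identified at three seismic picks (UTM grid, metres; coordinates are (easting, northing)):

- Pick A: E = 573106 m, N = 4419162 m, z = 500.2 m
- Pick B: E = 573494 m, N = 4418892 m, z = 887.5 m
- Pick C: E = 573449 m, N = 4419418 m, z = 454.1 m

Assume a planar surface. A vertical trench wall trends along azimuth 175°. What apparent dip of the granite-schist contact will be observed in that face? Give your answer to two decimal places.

39.41°

Let the plane be z = a·E + b·N + c.
Pick B−Pick A: 388a − 270b = 387.3;  Pick C−Pick A: 343a + 256b = −46.1.
Solving gives a = 0.45172, b = −0.78531.
Unit vector along 175° is (sin 175°, cos 175°) = (0.0872, -0.9962).
Slope in that direction = a·(0.0872) + b·(-0.9962) = 0.82169.
Apparent dip = arctan|0.82169| = 39.41° (true dip is 42.2°, so apparent ≤ true as expected).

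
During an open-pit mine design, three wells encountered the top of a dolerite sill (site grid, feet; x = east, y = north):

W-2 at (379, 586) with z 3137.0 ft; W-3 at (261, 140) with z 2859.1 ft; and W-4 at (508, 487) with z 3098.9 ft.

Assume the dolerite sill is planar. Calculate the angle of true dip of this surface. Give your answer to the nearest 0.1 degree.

31.1°

Let the plane be z = a·x + b·y + c.
W-3−W-2: −118a − 446b = −277.9;  W-4−W-2: 129a − 99b = −38.1.
Solving gives a = 0.15198, b = 0.58288.
Gradient magnitude |∇z| = √(a² + b²) = √(0.02310 + 0.33975) = 0.60237.
True dip = arctan(0.60237) = 31.1°, dipping toward SSW (azimuth ≈ 195°).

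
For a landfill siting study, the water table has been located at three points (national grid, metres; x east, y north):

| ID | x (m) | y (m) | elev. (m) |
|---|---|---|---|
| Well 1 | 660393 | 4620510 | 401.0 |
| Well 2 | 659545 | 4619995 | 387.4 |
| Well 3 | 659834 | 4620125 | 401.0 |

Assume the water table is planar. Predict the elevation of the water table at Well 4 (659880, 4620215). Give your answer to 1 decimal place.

Two edge vectors: Well 1→Well 2 = (-848, -515, -13.6), Well 1→Well 3 = (-559, -385, 0).
Normal n = (Well 1→Well 2) × (Well 1→Well 3) = (-5236, 7602.4, 38595).
So ∂z/∂x = −n_x/n_z = 0.135665242 and ∂z/∂y = −n_y/n_z = −0.196978883.
Intercept c from Well 1: 401 − 89592.38 + 910142.90 = 820951.52.
At (659880, 4620215): z = 89522.8 − 910084.8 + 820951.52 = 389.5 m.

389.5 m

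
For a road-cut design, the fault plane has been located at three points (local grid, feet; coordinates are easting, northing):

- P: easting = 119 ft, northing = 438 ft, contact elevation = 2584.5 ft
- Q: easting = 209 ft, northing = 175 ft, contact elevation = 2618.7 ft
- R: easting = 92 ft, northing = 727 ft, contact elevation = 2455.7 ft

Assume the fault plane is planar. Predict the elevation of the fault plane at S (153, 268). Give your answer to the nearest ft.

Two edge vectors: P→Q = (90, -263, 34.2), P→R = (-27, 289, -128.8).
Normal n = (P→Q) × (P→R) = (23990.6, 10668.6, 18909).
So ∂z/∂easting = −n_x/n_z = −1.26874 and ∂z/∂northing = −n_y/n_z = −0.56421.
Intercept c from P: 2584.5 + 150.98 + 247.12 = 2982.60.
At (153, 268): z = −194.1 − 151.2 + 2982.60 = 2637.3 ft.

2637 ft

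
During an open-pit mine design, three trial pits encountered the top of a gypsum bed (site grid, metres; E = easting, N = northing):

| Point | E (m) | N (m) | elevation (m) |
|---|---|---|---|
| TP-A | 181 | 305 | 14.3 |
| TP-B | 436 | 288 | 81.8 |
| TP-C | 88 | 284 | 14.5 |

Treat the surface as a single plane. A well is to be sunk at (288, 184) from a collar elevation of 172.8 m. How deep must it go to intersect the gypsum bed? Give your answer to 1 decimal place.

26.3 m

Let the plane be z = a·E + b·N + c.
TP-B−TP-A: 255a − 17b = 67.5;  TP-C−TP-A: −93a − 21b = 0.2.
Solving gives a = 0.20388, b = −0.91241.
Then c = 14.3 − a·181 − b·305 = 255.68.
At (288, 184): z_contact = 58.72 − 167.88 + 255.68 = 146.52 m.
Depth below ground = 172.8 − 146.52 = 26.3 m.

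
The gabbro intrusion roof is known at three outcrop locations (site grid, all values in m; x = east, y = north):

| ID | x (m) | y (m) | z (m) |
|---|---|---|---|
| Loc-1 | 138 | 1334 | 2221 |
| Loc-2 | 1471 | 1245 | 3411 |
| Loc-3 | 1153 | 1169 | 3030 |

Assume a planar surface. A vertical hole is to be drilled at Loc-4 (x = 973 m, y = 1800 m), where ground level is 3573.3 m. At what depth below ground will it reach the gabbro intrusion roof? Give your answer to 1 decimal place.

Two edge vectors: Loc-1→Loc-2 = (1333, -89, 1190), Loc-1→Loc-3 = (1015, -165, 809).
Normal n = (Loc-1→Loc-2) × (Loc-1→Loc-3) = (124349, 129453, -129610).
So ∂z/∂x = −n_x/n_z = 0.959409 and ∂z/∂y = −n_y/n_z = 0.998789.
Intercept c from Loc-1: 2221 − 132.40 − 1332.38 = 756.22.
At (973, 1800): z_contact = 933.50 + 1797.82 + 756.22 = 3487.54 m.
Depth below ground = 3573.3 − 3487.54 = 85.8 m.

85.8 m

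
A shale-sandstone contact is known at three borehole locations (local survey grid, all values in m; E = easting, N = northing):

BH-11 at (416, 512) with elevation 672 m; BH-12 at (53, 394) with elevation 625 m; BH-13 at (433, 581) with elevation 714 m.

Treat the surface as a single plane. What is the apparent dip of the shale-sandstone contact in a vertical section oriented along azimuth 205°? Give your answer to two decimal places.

28.23°

Let the plane be z = a·E + b·N + c.
BH-12−BH-11: −363a − 118b = −47;  BH-13−BH-11: 17a + 69b = 42.
Solving gives a = −0.07435, b = 0.62701.
Unit vector along 205° is (sin 205°, cos 205°) = (-0.4226, -0.9063).
Slope in that direction = a·(-0.4226) + b·(-0.9063) = −0.53685.
Apparent dip = arctan|0.53685| = 28.23° (true dip is 32.3°, so apparent ≤ true as expected).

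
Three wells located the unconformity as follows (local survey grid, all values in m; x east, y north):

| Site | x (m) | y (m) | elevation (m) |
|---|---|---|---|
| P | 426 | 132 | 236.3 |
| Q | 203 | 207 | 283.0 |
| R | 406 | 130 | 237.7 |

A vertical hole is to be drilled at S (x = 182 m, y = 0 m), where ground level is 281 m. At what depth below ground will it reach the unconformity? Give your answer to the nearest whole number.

Two edge vectors: P→Q = (-223, 75, 46.7), P→R = (-20, -2, 1.4).
Normal n = (P→Q) × (P→R) = (198.4, -621.8, 1946).
So ∂z/∂x = −n_x/n_z = −0.10195 and ∂z/∂y = −n_y/n_z = 0.31953.
Intercept c from P: 236.3 + 43.43 − 42.18 = 237.55.
At (182, 0): z_contact = −18.6 + 0.0 + 237.55 = 219.0 m.
Depth below ground = 281 − 219.0 = 62 m.

62 m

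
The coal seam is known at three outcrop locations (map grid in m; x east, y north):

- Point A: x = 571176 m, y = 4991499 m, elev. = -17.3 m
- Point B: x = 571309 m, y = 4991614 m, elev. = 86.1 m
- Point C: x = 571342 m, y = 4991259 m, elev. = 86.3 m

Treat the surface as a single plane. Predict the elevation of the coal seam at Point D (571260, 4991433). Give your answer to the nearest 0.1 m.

38.8 m

Let the plane be z = a·x + b·y + c.
Point B−Point A: 133a + 115b = 103.4;  Point C−Point A: 166a − 240b = 103.6.
Solving gives a = 0.720054891, b = 0.066371300.
Then c = -17.3 − a·571176 − b·4991499 = −742587.65.
At (571260, 4991433): z = 411338.6 + 331287.9 − 742587.65 = 38.8 m.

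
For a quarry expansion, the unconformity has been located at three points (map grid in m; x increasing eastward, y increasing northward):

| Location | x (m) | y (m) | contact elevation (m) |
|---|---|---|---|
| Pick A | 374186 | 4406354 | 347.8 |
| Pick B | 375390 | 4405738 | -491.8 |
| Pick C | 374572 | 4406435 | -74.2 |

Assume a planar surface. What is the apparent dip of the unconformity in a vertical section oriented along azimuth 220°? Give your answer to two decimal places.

Two edge vectors: Pick A→Pick B = (1204, -616, -839.6), Pick A→Pick C = (386, 81, -422).
Normal n = (Pick A→Pick B) × (Pick A→Pick C) = (327959.6, 184002.4, 335300).
So ∂z/∂x = −n_x/n_z = −0.97811 and ∂z/∂y = −n_y/n_z = −0.54877.
Unit vector along 220° is (sin 220°, cos 220°) = (-0.6428, -0.7660).
Slope in that direction = a·(-0.6428) + b·(-0.7660) = 1.04910.
Apparent dip = arctan|1.04910| = 46.37° (true dip is 48.3°, so apparent ≤ true as expected).

46.37°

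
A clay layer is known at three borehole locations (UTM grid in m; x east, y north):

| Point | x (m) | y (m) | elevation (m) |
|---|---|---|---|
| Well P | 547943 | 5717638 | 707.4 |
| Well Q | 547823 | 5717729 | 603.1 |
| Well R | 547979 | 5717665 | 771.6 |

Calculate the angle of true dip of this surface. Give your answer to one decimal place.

Let the plane be z = a·x + b·y + c.
Well Q−Well P: −120a + 91b = −104.3;  Well R−Well P: 36a + 27b = 64.2.
Solving gives a = 1.32878, b = 0.60608.
Gradient magnitude |∇z| = √(a² + b²) = √(1.76564 + 0.36733) = 1.46047.
True dip = arctan(1.46047) = 55.6°, dipping toward WSW (azimuth ≈ 245°).

55.6°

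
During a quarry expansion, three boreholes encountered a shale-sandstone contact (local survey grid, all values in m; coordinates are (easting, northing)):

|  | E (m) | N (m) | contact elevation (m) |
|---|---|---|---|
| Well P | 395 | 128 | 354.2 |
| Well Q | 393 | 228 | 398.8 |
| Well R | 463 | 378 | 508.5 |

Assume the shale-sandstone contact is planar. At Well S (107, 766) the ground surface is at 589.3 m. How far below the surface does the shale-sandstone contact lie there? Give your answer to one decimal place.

Two edge vectors: Well P→Well Q = (-2, 100, 44.6), Well P→Well R = (68, 250, 154.3).
Normal n = (Well P→Well Q) × (Well P→Well R) = (4280, 3341.4, -7300).
So ∂z/∂E = −n_x/n_z = 0.58630 and ∂z/∂N = −n_y/n_z = 0.45773.
Intercept c from Well P: 354.2 − 231.59 − 58.59 = 64.02.
At (107, 766): z_contact = 62.73 + 350.62 + 64.02 = 477.37 m.
Depth below ground = 589.3 − 477.37 = 111.9 m.

111.9 m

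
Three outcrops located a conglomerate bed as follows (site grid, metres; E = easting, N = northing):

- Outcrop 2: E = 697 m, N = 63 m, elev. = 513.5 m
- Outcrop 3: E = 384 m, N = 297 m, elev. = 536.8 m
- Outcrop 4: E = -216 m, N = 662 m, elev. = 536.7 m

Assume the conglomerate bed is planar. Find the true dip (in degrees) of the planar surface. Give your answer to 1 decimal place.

32.1°

Let the plane be z = a·E + b·N + c.
Outcrop 3−Outcrop 2: −313a + 234b = 23.3;  Outcrop 4−Outcrop 2: −913a + 599b = 23.2.
Solving gives a = 0.32605, b = 0.53570.
Gradient magnitude |∇z| = √(a² + b²) = √(0.10631 + 0.28698) = 0.62713.
True dip = arctan(0.62713) = 32.1°, dipping toward SSW (azimuth ≈ 211°).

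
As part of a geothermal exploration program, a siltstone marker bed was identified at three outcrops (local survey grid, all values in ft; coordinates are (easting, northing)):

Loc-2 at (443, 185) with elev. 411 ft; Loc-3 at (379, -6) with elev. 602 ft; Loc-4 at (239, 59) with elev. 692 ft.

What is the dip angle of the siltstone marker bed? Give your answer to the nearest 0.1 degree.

49.6°

Two edge vectors: Loc-2→Loc-3 = (-64, -191, 191), Loc-2→Loc-4 = (-204, -126, 281).
Normal n = (Loc-2→Loc-3) × (Loc-2→Loc-4) = (-29605, -20980, -30900).
So ∂z/∂E = −n_x/n_z = −0.95809 and ∂z/∂N = −n_y/n_z = −0.67896.
Gradient magnitude |∇z| = √(a² + b²) = √(0.91794 + 0.46099) = 1.17428.
True dip = arctan(1.17428) = 49.6°, dipping toward NE (azimuth ≈ 055°).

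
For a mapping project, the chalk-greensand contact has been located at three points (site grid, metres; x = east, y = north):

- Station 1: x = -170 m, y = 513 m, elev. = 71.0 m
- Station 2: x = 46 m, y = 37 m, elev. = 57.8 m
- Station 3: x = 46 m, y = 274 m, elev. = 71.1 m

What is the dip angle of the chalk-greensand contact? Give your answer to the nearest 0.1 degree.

4.8°

Two edge vectors: Station 1→Station 2 = (216, -476, -13.2), Station 1→Station 3 = (216, -239, 0.1).
Normal n = (Station 1→Station 2) × (Station 1→Station 3) = (-3202.4, -2872.8, 51192).
So ∂z/∂x = −n_x/n_z = 0.06256 and ∂z/∂y = −n_y/n_z = 0.05612.
Gradient magnitude |∇z| = √(a² + b²) = √(0.00391 + 0.00315) = 0.08404.
True dip = arctan(0.08404) = 4.8°, dipping toward SW (azimuth ≈ 228°).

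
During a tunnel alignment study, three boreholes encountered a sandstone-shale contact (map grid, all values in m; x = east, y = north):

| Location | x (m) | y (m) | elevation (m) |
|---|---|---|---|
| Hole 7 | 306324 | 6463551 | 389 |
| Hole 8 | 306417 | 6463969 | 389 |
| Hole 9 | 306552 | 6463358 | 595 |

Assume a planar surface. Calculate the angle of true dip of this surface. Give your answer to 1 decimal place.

Let the plane be z = a·x + b·y + c.
Hole 8−Hole 7: 93a + 418b = 0;  Hole 9−Hole 7: 228a − 193b = 206.
Solving gives a = 0.76032, b = −0.16916.
Gradient magnitude |∇z| = √(a² + b²) = √(0.57808 + 0.02862) = 0.77891.
True dip = arctan(0.77891) = 37.9°, dipping toward WNW (azimuth ≈ 283°).

37.9°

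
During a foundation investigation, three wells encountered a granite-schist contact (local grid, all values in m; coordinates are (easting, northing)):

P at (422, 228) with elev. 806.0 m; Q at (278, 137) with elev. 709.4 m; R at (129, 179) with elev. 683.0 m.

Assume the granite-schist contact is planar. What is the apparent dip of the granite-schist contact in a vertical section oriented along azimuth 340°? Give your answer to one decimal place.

21.6°

Two edge vectors: P→Q = (-144, -91, -96.6), P→R = (-293, -49, -123).
Normal n = (P→Q) × (P→R) = (6459.6, 10591.8, -19607).
So ∂z/∂E = −n_x/n_z = 0.32945 and ∂z/∂N = −n_y/n_z = 0.54021.
Unit vector along 340° is (sin 340°, cos 340°) = (-0.3420, 0.9397).
Slope in that direction = a·(-0.3420) + b·(0.9397) = 0.39495.
Apparent dip = arctan|0.39495| = 21.6° (true dip is 32.3°, so apparent ≤ true as expected).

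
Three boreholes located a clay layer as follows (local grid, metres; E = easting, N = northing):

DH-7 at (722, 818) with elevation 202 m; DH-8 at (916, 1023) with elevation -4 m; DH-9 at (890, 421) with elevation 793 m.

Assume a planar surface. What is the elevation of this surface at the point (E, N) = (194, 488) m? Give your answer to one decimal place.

Let the plane be z = a·E + b·N + c.
DH-8−DH-7: 194a + 205b = −206;  DH-9−DH-7: 168a − 397b = 591.
Solving gives a = 0.353254, b = −1.339177.
Then c = 202 − a·722 − b·818 = 1042.40.
At (194, 488): z = 68.5 − 653.5 + 1042.40 = 457.4 m.

457.4 m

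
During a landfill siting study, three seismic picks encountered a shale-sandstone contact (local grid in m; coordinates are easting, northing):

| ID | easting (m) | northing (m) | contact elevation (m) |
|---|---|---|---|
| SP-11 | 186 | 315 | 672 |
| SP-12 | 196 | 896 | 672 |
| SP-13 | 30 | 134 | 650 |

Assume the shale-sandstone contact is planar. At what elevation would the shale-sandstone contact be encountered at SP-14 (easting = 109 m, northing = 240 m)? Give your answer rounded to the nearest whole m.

Two edge vectors: SP-11→SP-12 = (10, 581, 0), SP-11→SP-13 = (-156, -181, -22).
Normal n = (SP-11→SP-12) × (SP-11→SP-13) = (-12782, 220, 88826).
So ∂z/∂easting = −n_x/n_z = 0.14390 and ∂z/∂northing = −n_y/n_z = −0.00248.
Intercept c from SP-11: 672 − 26.77 + 0.78 = 646.01.
At (109, 240): z = 15.7 − 0.6 + 646.01 = 661.1 m.

661 m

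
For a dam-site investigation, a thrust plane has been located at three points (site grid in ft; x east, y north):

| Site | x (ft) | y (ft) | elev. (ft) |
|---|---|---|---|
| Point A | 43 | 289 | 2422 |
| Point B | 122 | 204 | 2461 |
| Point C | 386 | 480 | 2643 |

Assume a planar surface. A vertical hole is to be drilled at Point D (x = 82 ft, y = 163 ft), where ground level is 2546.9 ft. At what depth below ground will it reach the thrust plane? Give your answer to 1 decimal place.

113.4 ft

Two edge vectors: Point A→Point B = (79, -85, 39), Point A→Point C = (343, 191, 221).
Normal n = (Point A→Point B) × (Point A→Point C) = (-26234, -4082, 44244).
So ∂z/∂x = −n_x/n_z = 0.59294 and ∂z/∂y = −n_y/n_z = 0.09226.
Intercept c from Point A: 2422 − 25.50 − 26.66 = 2369.84.
At (82, 163): z_contact = 48.62 + 15.04 + 2369.84 = 2433.50 ft.
Depth below ground = 2546.9 − 2433.50 = 113.4 ft.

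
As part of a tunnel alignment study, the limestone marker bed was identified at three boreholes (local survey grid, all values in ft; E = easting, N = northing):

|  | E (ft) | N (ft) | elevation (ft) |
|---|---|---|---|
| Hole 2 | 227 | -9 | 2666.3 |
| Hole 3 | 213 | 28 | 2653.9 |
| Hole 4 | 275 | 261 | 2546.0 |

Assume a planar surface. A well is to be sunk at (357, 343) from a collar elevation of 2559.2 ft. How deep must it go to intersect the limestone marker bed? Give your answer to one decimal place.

63.1 ft

Let the plane be z = a·E + b·N + c.
Hole 3−Hole 2: −14a + 37b = −12.4;  Hole 4−Hole 2: 48a + 270b = −120.3.
Solving gives a = −0.19854, b = −0.41026.
Then c = 2666.3 − a·227 − b·-9 = 2707.68.
At (357, 343): z_contact = −70.88 − 140.72 + 2707.68 = 2496.08 ft.
Depth below ground = 2559.2 − 2496.08 = 63.1 ft.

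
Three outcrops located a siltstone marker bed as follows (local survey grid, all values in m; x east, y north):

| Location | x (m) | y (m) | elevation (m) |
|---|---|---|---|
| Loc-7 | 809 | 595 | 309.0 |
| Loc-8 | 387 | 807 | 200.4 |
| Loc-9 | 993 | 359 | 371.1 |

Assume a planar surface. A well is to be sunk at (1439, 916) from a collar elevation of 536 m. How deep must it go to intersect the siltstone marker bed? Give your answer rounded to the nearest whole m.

130 m

Two edge vectors: Loc-7→Loc-8 = (-422, 212, -108.6), Loc-7→Loc-9 = (184, -236, 62.1).
Normal n = (Loc-7→Loc-8) × (Loc-7→Loc-9) = (-12464.4, 6223.8, 60584).
So ∂z/∂x = −n_x/n_z = 0.20574 and ∂z/∂y = −n_y/n_z = −0.10273.
Intercept c from Loc-7: 309 − 166.44 + 61.12 = 203.68.
At (1439, 916): z_contact = 296.1 − 94.1 + 203.68 = 405.6 m.
Depth below ground = 536 − 405.6 = 130 m.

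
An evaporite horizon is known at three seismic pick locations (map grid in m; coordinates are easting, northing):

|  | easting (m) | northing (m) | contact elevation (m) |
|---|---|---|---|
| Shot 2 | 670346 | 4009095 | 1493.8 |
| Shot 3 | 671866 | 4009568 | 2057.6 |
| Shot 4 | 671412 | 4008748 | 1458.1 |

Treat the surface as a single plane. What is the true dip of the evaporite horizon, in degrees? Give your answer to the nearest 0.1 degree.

Two edge vectors: Shot 2→Shot 3 = (1520, 473, 563.8), Shot 2→Shot 4 = (1066, -347, -35.7).
Normal n = (Shot 2→Shot 3) × (Shot 2→Shot 4) = (178752.5, 655274.8, -1031658).
So ∂z/∂easting = −n_x/n_z = 0.17327 and ∂z/∂northing = −n_y/n_z = 0.63517.
Gradient magnitude |∇z| = √(a² + b²) = √(0.03002 + 0.40344) = 0.65838.
True dip = arctan(0.65838) = 33.4°, dipping toward SSW (azimuth ≈ 195°).

33.4°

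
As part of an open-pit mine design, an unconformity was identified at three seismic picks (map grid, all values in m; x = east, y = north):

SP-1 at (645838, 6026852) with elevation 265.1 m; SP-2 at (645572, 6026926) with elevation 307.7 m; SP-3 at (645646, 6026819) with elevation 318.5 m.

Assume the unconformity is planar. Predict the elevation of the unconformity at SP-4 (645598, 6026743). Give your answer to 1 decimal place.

349.6 m

Let the plane be z = a·x + b·y + c.
SP-2−SP-1: −266a + 74b = 42.6;  SP-3−SP-1: −192a − 33b = 53.4.
Solving gives a = −0.233072305, b = −0.262124772.
Then c = 265.1 − a·645838 − b·6026852 = 1730579.26.
At (645598, 6026743): z = −150471.0 − 1579758.6 + 1730579.26 = 349.6 m.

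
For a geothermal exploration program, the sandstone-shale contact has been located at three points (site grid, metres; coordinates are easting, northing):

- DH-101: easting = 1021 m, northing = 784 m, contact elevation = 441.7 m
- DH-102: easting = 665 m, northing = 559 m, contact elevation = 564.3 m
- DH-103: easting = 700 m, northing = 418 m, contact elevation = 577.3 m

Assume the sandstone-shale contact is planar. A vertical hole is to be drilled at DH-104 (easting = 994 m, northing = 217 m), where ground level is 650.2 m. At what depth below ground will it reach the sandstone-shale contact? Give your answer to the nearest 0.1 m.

114.7 m

Two edge vectors: DH-101→DH-102 = (-356, -225, 122.6), DH-101→DH-103 = (-321, -366, 135.6).
Normal n = (DH-101→DH-102) × (DH-101→DH-103) = (14361.6, 8919, 58071).
So ∂z/∂easting = −n_x/n_z = −0.247311 and ∂z/∂northing = −n_y/n_z = −0.153588.
Intercept c from DH-101: 441.7 + 252.50 + 120.41 = 814.62.
At (994, 217): z_contact = −245.83 − 33.33 + 814.62 = 535.46 m.
Depth below ground = 650.2 − 535.46 = 114.7 m.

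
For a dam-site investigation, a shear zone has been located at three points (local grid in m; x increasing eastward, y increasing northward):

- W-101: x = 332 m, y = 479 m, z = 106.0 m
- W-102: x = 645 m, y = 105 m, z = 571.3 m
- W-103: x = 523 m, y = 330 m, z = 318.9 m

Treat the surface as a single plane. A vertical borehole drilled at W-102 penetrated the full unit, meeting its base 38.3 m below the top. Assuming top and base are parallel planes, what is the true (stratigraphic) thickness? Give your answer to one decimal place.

Let the plane be z = a·x + b·y + c.
W-102−W-101: 313a − 374b = 465.3;  W-103−W-101: 191a − 149b = 212.9.
Solving gives a = 0.41517, b = −0.89666.
|∇z| = √(a²+b²) = 0.98812, so dip δ = arctan(0.98812) = 44.66°.
True thickness = vertical thickness × cos δ = 38.3 × cos 44.66° = 27.2 m.

27.2 m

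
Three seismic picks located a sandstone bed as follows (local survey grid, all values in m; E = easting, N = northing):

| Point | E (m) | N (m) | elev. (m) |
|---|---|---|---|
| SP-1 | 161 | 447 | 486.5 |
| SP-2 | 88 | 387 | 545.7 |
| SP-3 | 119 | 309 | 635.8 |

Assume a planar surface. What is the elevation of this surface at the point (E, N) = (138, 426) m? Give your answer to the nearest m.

Two edge vectors: SP-1→SP-2 = (-73, -60, 59.2), SP-1→SP-3 = (-42, -138, 149.3).
Normal n = (SP-1→SP-2) × (SP-1→SP-3) = (-788.4, 8412.5, 7554).
So ∂z/∂E = −n_x/n_z = 0.10437 and ∂z/∂N = −n_y/n_z = −1.11365.
Intercept c from SP-1: 486.5 − 16.80 + 497.80 = 967.50.
At (138, 426): z = 14.4 − 474.4 + 967.50 = 507.5 m.

507 m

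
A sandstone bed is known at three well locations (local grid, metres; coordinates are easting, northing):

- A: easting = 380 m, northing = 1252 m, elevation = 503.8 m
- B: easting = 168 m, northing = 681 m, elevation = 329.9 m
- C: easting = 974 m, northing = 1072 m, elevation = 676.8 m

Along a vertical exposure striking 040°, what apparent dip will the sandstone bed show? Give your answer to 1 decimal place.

19.6°

Two edge vectors: A→B = (-212, -571, -173.9), A→C = (594, -180, 173).
Normal n = (A→B) × (A→C) = (-130085, -66620.6, 377334).
So ∂z/∂easting = −n_x/n_z = 0.34475 and ∂z/∂northing = −n_y/n_z = 0.17656.
Unit vector along 040° is (sin 40°, cos 40°) = (0.6428, 0.7660).
Slope in that direction = a·(0.6428) + b·(0.7660) = 0.35685.
Apparent dip = arctan|0.35685| = 19.6° (true dip is 21.2°, so apparent ≤ true as expected).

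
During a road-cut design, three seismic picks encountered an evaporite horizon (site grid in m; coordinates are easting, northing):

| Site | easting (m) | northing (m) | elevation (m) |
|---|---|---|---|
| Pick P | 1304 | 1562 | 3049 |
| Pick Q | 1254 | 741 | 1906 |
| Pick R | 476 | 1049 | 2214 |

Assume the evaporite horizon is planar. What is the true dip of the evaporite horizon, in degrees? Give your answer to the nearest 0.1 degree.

Let the plane be z = a·easting + b·northing + c.
Pick Q−Pick P: −50a − 821b = −1143;  Pick R−Pick P: −828a − 513b = −835.
Solving gives a = 0.15161, b = 1.38297.
Gradient magnitude |∇z| = √(a² + b²) = √(0.02299 + 1.91261) = 1.39126.
True dip = arctan(1.39126) = 54.3°, dipping toward S (azimuth ≈ 186°).

54.3°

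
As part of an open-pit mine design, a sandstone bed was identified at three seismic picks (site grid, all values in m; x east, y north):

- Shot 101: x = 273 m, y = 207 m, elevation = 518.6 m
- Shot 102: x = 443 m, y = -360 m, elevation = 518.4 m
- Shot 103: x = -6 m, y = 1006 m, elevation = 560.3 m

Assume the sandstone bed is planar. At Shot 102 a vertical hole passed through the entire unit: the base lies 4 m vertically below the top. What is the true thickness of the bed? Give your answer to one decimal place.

Let the plane be z = a·x + b·y + c.
Shot 102−Shot 101: 170a − 567b = −0.2;  Shot 103−Shot 101: −279a + 799b = 41.7.
Solving gives a = −1.05013, b = −0.31450.
|∇z| = √(a²+b²) = 1.09622, so dip δ = arctan(1.09622) = 47.63°.
True thickness = vertical thickness × cos δ = 4 × cos 47.63° = 2.7 m.

2.7 m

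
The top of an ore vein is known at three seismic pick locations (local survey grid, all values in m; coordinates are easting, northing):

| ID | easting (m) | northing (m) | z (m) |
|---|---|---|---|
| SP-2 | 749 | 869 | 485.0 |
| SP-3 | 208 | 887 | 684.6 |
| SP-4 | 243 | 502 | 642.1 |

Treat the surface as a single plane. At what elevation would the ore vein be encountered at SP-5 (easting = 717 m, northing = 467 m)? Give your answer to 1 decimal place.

Let the plane be z = a·easting + b·northing + c.
SP-3−SP-2: −541a + 18b = 199.6;  SP-4−SP-2: −506a − 367b = 157.1.
Solving gives a = −0.36638, b = 0.07708.
Then c = 485 − a·749 − b·869 = 692.44.
At (717, 467): z = −262.7 + 36.0 + 692.44 = 465.7 m.

465.7 m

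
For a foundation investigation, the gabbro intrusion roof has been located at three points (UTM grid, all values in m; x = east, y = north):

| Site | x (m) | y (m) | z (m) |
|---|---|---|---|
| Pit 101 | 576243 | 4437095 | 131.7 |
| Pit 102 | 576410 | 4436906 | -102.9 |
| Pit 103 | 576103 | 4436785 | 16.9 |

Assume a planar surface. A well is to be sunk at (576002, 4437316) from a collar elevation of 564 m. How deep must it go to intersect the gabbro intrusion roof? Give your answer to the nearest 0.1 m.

Two edge vectors: Pit 101→Pit 102 = (167, -189, -234.6), Pit 101→Pit 103 = (-140, -310, -114.8).
Normal n = (Pit 101→Pit 102) × (Pit 101→Pit 103) = (-51028.8, 52015.6, -78230).
So ∂z/∂x = −n_x/n_z = −0.652291960 and ∂z/∂y = −n_y/n_z = 0.664906046.
Intercept c from Pit 101: 131.7 + 375878.68 − 2950251.29 = −2574240.92.
At (576002, 4437316): z_contact = −375721.47 + 2950398.24 − 2574240.92 = 435.85 m.
Depth below ground = 564 − 435.85 = 128.2 m.

128.2 m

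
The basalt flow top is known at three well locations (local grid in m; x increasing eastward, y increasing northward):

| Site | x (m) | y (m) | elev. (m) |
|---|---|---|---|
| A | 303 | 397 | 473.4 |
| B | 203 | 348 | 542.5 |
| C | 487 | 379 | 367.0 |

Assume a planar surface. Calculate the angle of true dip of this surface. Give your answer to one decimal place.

Let the plane be z = a·x + b·y + c.
B−A: −100a − 49b = 69.1;  C−A: 184a − 18b = −106.4.
Solving gives a = −0.59702, b = −0.19179.
Gradient magnitude |∇z| = √(a² + b²) = √(0.35644 + 0.03678) = 0.62707.
True dip = arctan(0.62707) = 32.1°, dipping toward ENE (azimuth ≈ 072°).

32.1°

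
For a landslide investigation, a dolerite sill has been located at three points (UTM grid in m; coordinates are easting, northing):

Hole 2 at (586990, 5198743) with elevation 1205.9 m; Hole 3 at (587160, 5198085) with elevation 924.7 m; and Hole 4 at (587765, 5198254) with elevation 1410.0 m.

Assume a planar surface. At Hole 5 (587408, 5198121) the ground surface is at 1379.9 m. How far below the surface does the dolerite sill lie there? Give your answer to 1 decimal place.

Let the plane be z = a·easting + b·northing + c.
Hole 3−Hole 2: 170a − 658b = −281.2;  Hole 4−Hole 2: 775a − 489b = 204.1.
Solving gives a = 0.636813177, b = 0.591881824.
Then c = 1205.9 − a·586990 − b·5198743 = −3449638.55.
At (587408, 5198121): z_contact = 374069.15 + 3076673.34 − 3449638.55 = 1103.94 m.
Depth below ground = 1379.9 − 1103.94 = 276.0 m.

276.0 m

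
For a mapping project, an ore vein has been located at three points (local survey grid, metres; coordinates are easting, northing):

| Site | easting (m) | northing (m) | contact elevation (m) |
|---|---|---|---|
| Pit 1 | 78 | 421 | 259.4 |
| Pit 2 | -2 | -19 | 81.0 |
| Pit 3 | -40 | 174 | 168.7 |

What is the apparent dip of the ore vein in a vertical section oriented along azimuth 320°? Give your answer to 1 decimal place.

Let the plane be z = a·easting + b·northing + c.
Pit 2−Pit 1: −80a − 440b = −178.4;  Pit 3−Pit 1: −118a − 247b = −90.7.
Solving gives a = −0.12925, b = 0.42896.
Unit vector along 320° is (sin 320°, cos 320°) = (-0.6428, 0.7660).
Slope in that direction = a·(-0.6428) + b·(0.7660) = 0.41168.
Apparent dip = arctan|0.41168| = 22.4° (true dip is 24.1°, so apparent ≤ true as expected).

22.4°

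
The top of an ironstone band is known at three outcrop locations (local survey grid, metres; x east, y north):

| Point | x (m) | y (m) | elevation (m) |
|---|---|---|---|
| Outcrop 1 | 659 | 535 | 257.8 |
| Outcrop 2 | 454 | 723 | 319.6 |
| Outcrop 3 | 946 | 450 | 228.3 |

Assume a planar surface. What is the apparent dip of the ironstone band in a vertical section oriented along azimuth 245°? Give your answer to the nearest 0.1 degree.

7.3°

Let the plane be z = a·x + b·y + c.
Outcrop 2−Outcrop 1: −205a + 188b = 61.8;  Outcrop 3−Outcrop 1: 287a − 85b = −29.5.
Solving gives a = −0.00802, b = 0.31998.
Unit vector along 245° is (sin 245°, cos 245°) = (-0.9063, -0.4226).
Slope in that direction = a·(-0.9063) + b·(-0.4226) = −0.12796.
Apparent dip = arctan|0.12796| = 7.3° (true dip is 17.7°, so apparent ≤ true as expected).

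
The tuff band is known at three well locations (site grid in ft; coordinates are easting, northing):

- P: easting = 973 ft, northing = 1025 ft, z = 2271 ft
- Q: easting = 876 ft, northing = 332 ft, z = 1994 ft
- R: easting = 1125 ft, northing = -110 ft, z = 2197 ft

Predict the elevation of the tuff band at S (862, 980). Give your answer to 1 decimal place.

2125.1 ft

Two edge vectors: P→Q = (-97, -693, -277), P→R = (152, -1135, -74).
Normal n = (P→Q) × (P→R) = (-263113, -49282, 215431).
So ∂z/∂easting = −n_x/n_z = 1.221333 and ∂z/∂northing = −n_y/n_z = 0.228760.
Intercept c from P: 2271 − 1188.36 − 234.48 = 848.16.
At (862, 980): z = 1052.8 + 224.2 + 848.16 = 2125.1 ft.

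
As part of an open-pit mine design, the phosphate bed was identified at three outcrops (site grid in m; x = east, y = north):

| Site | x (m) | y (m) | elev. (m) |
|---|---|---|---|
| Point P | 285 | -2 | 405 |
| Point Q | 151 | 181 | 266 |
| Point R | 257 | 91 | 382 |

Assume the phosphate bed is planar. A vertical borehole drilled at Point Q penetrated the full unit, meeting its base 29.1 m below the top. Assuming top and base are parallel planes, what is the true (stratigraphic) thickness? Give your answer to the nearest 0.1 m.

Two edge vectors: Point P→Point Q = (-134, 183, -139), Point P→Point R = (-28, 93, -23).
Normal n = (Point P→Point Q) × (Point P→Point R) = (8718, 810, -7338).
So ∂z/∂x = −n_x/n_z = 1.18806 and ∂z/∂y = −n_y/n_z = 0.11038.
|∇z| = √(a²+b²) = 1.19318, so dip δ = arctan(1.19318) = 50.03°.
True thickness = vertical thickness × cos δ = 29.1 × cos 50.03° = 18.7 m.

18.7 m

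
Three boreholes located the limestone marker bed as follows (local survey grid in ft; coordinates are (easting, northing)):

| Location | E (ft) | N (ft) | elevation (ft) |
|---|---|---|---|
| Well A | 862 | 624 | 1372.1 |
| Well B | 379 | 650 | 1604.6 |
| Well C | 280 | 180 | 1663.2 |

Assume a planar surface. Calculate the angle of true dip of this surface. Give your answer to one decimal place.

Let the plane be z = a·E + b·N + c.
Well B−Well A: −483a + 26b = 232.5;  Well C−Well A: −582a − 444b = 291.1.
Solving gives a = −0.48261, b = −0.02303.
Gradient magnitude |∇z| = √(a² + b²) = √(0.23291 + 0.00053) = 0.48315.
True dip = arctan(0.48315) = 25.8°, dipping toward E (azimuth ≈ 087°).

25.8°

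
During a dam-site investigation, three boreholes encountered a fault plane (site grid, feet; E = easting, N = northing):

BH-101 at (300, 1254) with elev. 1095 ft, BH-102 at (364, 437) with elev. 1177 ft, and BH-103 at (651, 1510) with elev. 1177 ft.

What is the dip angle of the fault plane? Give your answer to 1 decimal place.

16.7°

Let the plane be z = a·E + b·N + c.
BH-102−BH-101: 64a − 817b = 82;  BH-103−BH-101: 351a + 256b = 82.
Solving gives a = 0.29024, b = −0.07763.
Gradient magnitude |∇z| = √(a² + b²) = √(0.08424 + 0.00603) = 0.30044.
True dip = arctan(0.30044) = 16.7°, dipping toward WNW (azimuth ≈ 285°).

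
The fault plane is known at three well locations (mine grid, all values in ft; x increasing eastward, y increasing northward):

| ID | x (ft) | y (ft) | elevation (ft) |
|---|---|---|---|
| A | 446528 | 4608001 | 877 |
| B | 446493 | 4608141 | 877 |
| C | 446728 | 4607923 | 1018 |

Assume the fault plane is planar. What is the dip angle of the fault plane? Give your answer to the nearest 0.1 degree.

Two edge vectors: A→B = (-35, 140, 0), A→C = (200, -78, 141).
Normal n = (A→B) × (A→C) = (19740, 4935, -25270).
So ∂z/∂x = −n_x/n_z = 0.78116 and ∂z/∂y = −n_y/n_z = 0.19529.
Gradient magnitude |∇z| = √(a² + b²) = √(0.61022 + 0.03814) = 0.80520.
True dip = arctan(0.80520) = 38.8°, dipping toward WSW (azimuth ≈ 256°).

38.8°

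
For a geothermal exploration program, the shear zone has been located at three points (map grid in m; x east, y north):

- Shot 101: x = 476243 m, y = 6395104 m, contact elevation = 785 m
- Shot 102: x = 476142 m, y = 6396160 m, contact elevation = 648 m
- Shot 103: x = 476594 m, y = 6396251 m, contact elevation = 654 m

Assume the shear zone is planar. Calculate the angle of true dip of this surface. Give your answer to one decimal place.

7.5°

Let the plane be z = a·x + b·y + c.
Shot 102−Shot 101: −101a + 1056b = −137;  Shot 103−Shot 101: 351a + 1147b = −131.
Solving gives a = 0.03865, b = −0.12604.
Gradient magnitude |∇z| = √(a² + b²) = √(0.00149 + 0.01589) = 0.13183.
True dip = arctan(0.13183) = 7.5°, dipping toward NNW (azimuth ≈ 343°).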